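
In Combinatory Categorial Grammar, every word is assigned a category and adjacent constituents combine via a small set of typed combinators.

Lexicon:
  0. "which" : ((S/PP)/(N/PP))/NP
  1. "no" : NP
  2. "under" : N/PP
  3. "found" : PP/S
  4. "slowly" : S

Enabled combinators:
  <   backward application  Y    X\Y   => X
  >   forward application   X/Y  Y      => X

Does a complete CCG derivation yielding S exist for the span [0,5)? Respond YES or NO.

YES

[0,5] S   >
  [0,3] S/PP   >
    [0,2] (S/PP)/(N/PP)   >
      [0,1] "which" : ((S/PP)/(N/PP))/NP
      [1,2] "no" : NP
    [2,3] "under" : N/PP
  [3,5] PP   >
    [3,4] "found" : PP/S
    [4,5] "slowly" : S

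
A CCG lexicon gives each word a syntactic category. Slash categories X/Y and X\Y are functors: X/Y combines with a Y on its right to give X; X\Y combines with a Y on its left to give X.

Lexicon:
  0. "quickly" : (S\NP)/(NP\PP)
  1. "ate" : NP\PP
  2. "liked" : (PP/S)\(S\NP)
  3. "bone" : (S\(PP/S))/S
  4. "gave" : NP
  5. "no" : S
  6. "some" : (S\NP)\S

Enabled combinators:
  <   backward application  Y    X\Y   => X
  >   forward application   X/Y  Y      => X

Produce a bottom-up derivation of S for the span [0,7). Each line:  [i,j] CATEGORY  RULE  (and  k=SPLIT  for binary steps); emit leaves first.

[0,1] (S\NP)/(NP\PP)  lex  "quickly"
[1,2] NP\PP  lex  "ate"
[0,2] S\NP  >  k=1
[2,3] (PP/S)\(S\NP)  lex  "liked"
[0,3] PP/S  <  k=2
[3,4] (S\(PP/S))/S  lex  "bone"
[4,5] NP  lex  "gave"
[5,6] S  lex  "no"
[6,7] (S\NP)\S  lex  "some"
[5,7] S\NP  <  k=6
[4,7] S  <  k=5
[3,7] S\(PP/S)  >  k=4
[0,7] S  <  k=3

[0,7] S   <
  [0,3] PP/S   <
    [0,2] S\NP   >
      [0,1] "quickly" : (S\NP)/(NP\PP)
      [1,2] "ate" : NP\PP
    [2,3] "liked" : (PP/S)\(S\NP)
  [3,7] S\(PP/S)   >
    [3,4] "bone" : (S\(PP/S))/S
    [4,7] S   <
      [4,5] "gave" : NP
      [5,7] S\NP   <
        [5,6] "no" : S
        [6,7] "some" : (S\NP)\S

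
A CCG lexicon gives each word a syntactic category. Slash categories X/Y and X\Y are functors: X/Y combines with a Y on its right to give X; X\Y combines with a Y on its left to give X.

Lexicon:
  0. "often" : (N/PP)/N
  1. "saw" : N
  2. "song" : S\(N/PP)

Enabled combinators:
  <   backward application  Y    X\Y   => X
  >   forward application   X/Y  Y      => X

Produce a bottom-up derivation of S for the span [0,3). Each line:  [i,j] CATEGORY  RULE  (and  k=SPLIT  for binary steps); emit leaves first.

[0,1] (N/PP)/N  lex  "often"
[1,2] N  lex  "saw"
[0,2] N/PP  >  k=1
[2,3] S\(N/PP)  lex  "song"
[0,3] S  <  k=2

[0,3] S   <
  [0,2] N/PP   >
    [0,1] "often" : (N/PP)/N
    [1,2] "saw" : N
  [2,3] "song" : S\(N/PP)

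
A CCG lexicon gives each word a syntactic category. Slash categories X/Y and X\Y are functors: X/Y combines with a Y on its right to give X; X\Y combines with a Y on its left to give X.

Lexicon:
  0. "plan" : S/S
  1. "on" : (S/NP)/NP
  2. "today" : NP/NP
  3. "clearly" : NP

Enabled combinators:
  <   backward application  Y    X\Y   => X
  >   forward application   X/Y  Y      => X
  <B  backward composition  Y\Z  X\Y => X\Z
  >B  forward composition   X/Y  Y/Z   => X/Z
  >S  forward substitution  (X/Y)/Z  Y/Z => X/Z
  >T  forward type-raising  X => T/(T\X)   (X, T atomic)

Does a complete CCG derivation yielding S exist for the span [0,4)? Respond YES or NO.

[0,4] S   >
  [0,3] S/NP   >B
    [0,1] "plan" : S/S
    [1,3] S/NP   >S
      [1,2] "on" : (S/NP)/NP
      [2,3] "today" : NP/NP
  [3,4] "clearly" : NP

YES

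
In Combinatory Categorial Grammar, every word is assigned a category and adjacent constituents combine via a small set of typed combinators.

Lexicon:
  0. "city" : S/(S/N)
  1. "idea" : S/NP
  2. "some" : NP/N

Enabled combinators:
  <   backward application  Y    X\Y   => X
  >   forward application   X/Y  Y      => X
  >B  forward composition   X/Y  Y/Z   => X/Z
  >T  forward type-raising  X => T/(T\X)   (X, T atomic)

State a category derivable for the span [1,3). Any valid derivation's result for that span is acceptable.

[0,3] S   >
  [0,1] "city" : S/(S/N)
  [1,3] S/N   >B
    [1,2] "idea" : S/NP
    [2,3] "some" : NP/N

S/N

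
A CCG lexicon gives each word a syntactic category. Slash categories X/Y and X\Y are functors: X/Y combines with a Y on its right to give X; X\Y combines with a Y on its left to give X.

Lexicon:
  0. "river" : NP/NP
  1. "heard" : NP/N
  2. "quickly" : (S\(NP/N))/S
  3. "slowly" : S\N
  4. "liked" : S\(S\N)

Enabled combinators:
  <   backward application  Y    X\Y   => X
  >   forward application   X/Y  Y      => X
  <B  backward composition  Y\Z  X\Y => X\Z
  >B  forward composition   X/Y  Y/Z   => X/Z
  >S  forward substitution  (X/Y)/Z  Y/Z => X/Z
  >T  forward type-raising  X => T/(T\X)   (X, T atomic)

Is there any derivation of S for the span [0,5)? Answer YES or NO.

YES

[0,5] S   <
  [0,2] NP/N   >B
    [0,1] "river" : NP/NP
    [1,2] "heard" : NP/N
  [2,5] S\(NP/N)   >
    [2,3] "quickly" : (S\(NP/N))/S
    [3,5] S   <
      [3,4] "slowly" : S\N
      [4,5] "liked" : S\(S\N)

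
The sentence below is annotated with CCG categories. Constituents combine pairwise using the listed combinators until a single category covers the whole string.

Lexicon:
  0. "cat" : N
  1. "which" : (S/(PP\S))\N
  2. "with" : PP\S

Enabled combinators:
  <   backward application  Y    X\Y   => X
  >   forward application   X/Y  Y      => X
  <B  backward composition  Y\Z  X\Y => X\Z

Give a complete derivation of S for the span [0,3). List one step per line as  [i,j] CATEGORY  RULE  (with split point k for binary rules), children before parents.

[0,3] S   >
  [0,2] S/(PP\S)   <
    [0,1] "cat" : N
    [1,2] "which" : (S/(PP\S))\N
  [2,3] "with" : PP\S

[0,1] N  lex  "cat"
[1,2] (S/(PP\S))\N  lex  "which"
[0,2] S/(PP\S)  <  k=1
[2,3] PP\S  lex  "with"
[0,3] S  >  k=2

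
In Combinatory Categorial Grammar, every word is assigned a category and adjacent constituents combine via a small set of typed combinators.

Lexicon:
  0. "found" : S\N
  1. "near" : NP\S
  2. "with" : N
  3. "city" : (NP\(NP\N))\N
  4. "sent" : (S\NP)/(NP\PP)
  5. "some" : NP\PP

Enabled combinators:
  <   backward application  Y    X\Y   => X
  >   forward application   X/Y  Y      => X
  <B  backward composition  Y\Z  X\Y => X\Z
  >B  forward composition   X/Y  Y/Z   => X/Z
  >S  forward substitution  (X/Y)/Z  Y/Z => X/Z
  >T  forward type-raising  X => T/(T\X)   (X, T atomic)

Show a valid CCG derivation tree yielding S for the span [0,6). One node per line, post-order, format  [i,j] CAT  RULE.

[0,6] S   <
  [0,4] NP   <
    [0,2] NP\N   <B
      [0,1] "found" : S\N
      [1,2] "near" : NP\S
    [2,4] NP\(NP\N)   <
      [2,3] "with" : N
      [3,4] "city" : (NP\(NP\N))\N
  [4,6] S\NP   >
    [4,5] "sent" : (S\NP)/(NP\PP)
    [5,6] "some" : NP\PP

[0,1] S\N  lex  "found"
[1,2] NP\S  lex  "near"
[0,2] NP\N  <B  k=1
[2,3] N  lex  "with"
[3,4] (NP\(NP\N))\N  lex  "city"
[2,4] NP\(NP\N)  <  k=3
[0,4] NP  <  k=2
[4,5] (S\NP)/(NP\PP)  lex  "sent"
[5,6] NP\PP  lex  "some"
[4,6] S\NP  >  k=5
[0,6] S  <  k=4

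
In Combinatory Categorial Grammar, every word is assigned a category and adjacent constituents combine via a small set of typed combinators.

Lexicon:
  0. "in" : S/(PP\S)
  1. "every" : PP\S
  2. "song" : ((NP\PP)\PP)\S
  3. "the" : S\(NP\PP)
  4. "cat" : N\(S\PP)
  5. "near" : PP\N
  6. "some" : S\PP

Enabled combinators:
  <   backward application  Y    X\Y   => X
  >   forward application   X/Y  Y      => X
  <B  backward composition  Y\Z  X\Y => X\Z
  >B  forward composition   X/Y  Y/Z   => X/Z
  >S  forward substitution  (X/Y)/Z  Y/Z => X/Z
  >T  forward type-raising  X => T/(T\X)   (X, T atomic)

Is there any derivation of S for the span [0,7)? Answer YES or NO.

YES

[0,7] S   <
  [0,6] PP   <
    [0,5] N   <
      [0,4] S\PP   <B
        [0,3] (NP\PP)\PP   <
          [0,2] S   >
            [0,1] "in" : S/(PP\S)
            [1,2] "every" : PP\S
          [2,3] "song" : ((NP\PP)\PP)\S
        [3,4] "the" : S\(NP\PP)
      [4,5] "cat" : N\(S\PP)
    [5,6] "near" : PP\N
  [6,7] "some" : S\PP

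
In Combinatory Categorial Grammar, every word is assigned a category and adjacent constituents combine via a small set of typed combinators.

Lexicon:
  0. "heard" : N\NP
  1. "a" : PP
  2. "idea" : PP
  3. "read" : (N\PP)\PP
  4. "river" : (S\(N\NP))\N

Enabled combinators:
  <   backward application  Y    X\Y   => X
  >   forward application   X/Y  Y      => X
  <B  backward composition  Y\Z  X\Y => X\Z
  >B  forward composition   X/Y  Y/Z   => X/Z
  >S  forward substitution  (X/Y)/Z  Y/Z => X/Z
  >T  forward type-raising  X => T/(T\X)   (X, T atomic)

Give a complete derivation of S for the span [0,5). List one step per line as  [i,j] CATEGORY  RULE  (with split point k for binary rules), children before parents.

[0,5] S   <
  [0,1] "heard" : N\NP
  [1,5] S\(N\NP)   <
    [1,4] N   >
      [1,2] N/(N\PP)   >T
        [1,2] "a" : PP
      [2,4] N\PP   <
        [2,3] "idea" : PP
        [3,4] "read" : (N\PP)\PP
    [4,5] "river" : (S\(N\NP))\N

[0,1] N\NP  lex  "heard"
[1,2] PP  lex  "a"
[1,2] N/(N\PP)  >T
[2,3] PP  lex  "idea"
[3,4] (N\PP)\PP  lex  "read"
[2,4] N\PP  <  k=3
[1,4] N  >  k=2
[4,5] (S\(N\NP))\N  lex  "river"
[1,5] S\(N\NP)  <  k=4
[0,5] S  <  k=1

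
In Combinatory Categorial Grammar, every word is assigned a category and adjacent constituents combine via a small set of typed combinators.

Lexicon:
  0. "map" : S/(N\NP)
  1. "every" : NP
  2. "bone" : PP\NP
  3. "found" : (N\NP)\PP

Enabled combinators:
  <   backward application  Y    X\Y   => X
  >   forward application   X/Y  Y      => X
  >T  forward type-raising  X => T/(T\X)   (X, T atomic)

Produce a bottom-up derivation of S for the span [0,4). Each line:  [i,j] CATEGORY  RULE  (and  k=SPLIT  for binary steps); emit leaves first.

[0,4] S   >
  [0,1] "map" : S/(N\NP)
  [1,4] N\NP   <
    [1,3] PP   <
      [1,2] "every" : NP
      [2,3] "bone" : PP\NP
    [3,4] "found" : (N\NP)\PP

[0,1] S/(N\NP)  lex  "map"
[1,2] NP  lex  "every"
[2,3] PP\NP  lex  "bone"
[1,3] PP  <  k=2
[3,4] (N\NP)\PP  lex  "found"
[1,4] N\NP  <  k=3
[0,4] S  >  k=1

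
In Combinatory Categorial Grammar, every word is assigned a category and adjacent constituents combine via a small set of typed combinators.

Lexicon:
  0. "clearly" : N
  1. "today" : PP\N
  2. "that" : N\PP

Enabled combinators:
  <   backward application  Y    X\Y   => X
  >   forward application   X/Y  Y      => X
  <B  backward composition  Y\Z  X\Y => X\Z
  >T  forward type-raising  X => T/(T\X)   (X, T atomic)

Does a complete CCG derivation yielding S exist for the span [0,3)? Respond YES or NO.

NO

N PP\N N\PP
CKY chart[0,3] = {N, N/(N\N), NP/(NP\N), PP/(PP\N), S/(S\N)}; S ∉ chart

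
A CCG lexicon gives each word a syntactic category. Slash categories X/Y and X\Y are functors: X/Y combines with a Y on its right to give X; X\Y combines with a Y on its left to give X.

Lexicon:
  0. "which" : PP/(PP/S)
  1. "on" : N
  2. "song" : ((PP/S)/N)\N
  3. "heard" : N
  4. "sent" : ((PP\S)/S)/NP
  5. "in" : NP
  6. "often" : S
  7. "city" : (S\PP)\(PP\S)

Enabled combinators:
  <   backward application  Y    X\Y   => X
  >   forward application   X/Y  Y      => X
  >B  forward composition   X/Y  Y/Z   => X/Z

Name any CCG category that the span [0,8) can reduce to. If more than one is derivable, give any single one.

[0,8] S   <
  [0,4] PP   >
    [0,3] PP/N   >B
      [0,1] "which" : PP/(PP/S)
      [1,3] (PP/S)/N   <
        [1,2] "on" : N
        [2,3] "song" : ((PP/S)/N)\N
    [3,4] "heard" : N
  [4,8] S\PP   <
    [4,7] PP\S   >
      [4,6] (PP\S)/S   >
        [4,5] "sent" : ((PP\S)/S)/NP
        [5,6] "in" : NP
      [6,7] "often" : S
    [7,8] "city" : (S\PP)\(PP\S)

S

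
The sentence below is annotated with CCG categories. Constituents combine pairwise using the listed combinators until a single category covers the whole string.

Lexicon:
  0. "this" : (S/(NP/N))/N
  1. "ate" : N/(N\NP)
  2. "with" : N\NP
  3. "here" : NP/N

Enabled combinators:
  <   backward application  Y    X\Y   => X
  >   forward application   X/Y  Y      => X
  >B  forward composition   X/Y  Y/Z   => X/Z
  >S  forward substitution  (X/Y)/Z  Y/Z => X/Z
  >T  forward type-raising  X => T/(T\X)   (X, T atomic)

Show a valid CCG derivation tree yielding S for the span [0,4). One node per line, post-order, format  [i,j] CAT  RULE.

[0,1] (S/(NP/N))/N  lex  "this"
[1,2] N/(N\NP)  lex  "ate"
[2,3] N\NP  lex  "with"
[1,3] N  >  k=2
[0,3] S/(NP/N)  >  k=1
[3,4] NP/N  lex  "here"
[0,4] S  >  k=3

[0,4] S   >
  [0,3] S/(NP/N)   >
    [0,1] "this" : (S/(NP/N))/N
    [1,3] N   >
      [1,2] "ate" : N/(N\NP)
      [2,3] "with" : N\NP
  [3,4] "here" : NP/N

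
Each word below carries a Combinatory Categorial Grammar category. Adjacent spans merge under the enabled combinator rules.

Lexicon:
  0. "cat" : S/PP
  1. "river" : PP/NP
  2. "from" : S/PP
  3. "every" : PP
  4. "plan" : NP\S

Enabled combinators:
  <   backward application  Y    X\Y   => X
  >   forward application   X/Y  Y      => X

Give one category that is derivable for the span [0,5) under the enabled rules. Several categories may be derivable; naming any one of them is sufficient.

S

[0,5] S   >
  [0,1] "cat" : S/PP
  [1,5] PP   >
    [1,2] "river" : PP/NP
    [2,5] NP   <
      [2,4] S   >
        [2,3] "from" : S/PP
        [3,4] "every" : PP
      [4,5] "plan" : NP\S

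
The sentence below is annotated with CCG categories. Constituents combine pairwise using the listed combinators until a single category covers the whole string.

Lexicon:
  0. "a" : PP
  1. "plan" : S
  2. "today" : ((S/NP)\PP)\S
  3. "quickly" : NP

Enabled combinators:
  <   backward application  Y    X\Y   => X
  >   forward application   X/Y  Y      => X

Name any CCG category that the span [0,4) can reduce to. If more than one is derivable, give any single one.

[0,4] S   >
  [0,3] S/NP   <
    [0,1] "a" : PP
    [1,3] (S/NP)\PP   <
      [1,2] "plan" : S
      [2,3] "today" : ((S/NP)\PP)\S
  [3,4] "quickly" : NP

S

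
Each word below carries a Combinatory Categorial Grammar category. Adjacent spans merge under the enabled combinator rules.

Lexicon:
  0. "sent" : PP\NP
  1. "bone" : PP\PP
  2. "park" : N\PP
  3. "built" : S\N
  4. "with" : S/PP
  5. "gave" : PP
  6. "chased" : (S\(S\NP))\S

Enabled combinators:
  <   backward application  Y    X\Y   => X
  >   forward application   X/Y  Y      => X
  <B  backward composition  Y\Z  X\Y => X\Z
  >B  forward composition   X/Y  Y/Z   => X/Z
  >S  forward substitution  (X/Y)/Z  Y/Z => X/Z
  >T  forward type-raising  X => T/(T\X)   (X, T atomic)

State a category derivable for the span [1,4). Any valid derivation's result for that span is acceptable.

[0,7] S   <
  [0,4] S\NP   <B
    [0,1] "sent" : PP\NP
    [1,4] S\PP   <B
      [1,3] N\PP   <B
        [1,2] "bone" : PP\PP
        [2,3] "park" : N\PP
      [3,4] "built" : S\N
  [4,7] S\(S\NP)   <
    [4,6] S   >
      [4,5] "with" : S/PP
      [5,6] "gave" : PP
    [6,7] "chased" : (S\(S\NP))\S

S\PP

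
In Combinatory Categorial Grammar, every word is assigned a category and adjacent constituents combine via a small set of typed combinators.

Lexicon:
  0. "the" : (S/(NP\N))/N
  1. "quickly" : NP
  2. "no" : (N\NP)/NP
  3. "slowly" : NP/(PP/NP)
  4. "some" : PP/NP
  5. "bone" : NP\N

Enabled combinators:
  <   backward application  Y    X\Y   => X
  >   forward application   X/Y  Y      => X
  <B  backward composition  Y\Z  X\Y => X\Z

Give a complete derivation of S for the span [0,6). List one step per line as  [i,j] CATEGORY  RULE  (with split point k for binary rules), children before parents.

[0,6] S   >
  [0,5] S/(NP\N)   >
    [0,1] "the" : (S/(NP\N))/N
    [1,5] N   <
      [1,2] "quickly" : NP
      [2,5] N\NP   >
        [2,3] "no" : (N\NP)/NP
        [3,5] NP   >
          [3,4] "slowly" : NP/(PP/NP)
          [4,5] "some" : PP/NP
  [5,6] "bone" : NP\N

[0,1] (S/(NP\N))/N  lex  "the"
[1,2] NP  lex  "quickly"
[2,3] (N\NP)/NP  lex  "no"
[3,4] NP/(PP/NP)  lex  "slowly"
[4,5] PP/NP  lex  "some"
[3,5] NP  >  k=4
[2,5] N\NP  >  k=3
[1,5] N  <  k=2
[0,5] S/(NP\N)  >  k=1
[5,6] NP\N  lex  "bone"
[0,6] S  >  k=5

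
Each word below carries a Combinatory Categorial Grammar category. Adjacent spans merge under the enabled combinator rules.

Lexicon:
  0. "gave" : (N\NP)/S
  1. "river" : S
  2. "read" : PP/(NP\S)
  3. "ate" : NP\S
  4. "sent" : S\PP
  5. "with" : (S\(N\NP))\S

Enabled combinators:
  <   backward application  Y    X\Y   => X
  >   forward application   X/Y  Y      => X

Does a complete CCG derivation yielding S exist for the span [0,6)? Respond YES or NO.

[0,6] S   <
  [0,2] N\NP   >
    [0,1] "gave" : (N\NP)/S
    [1,2] "river" : S
  [2,6] S\(N\NP)   <
    [2,5] S   <
      [2,4] PP   >
        [2,3] "read" : PP/(NP\S)
        [3,4] "ate" : NP\S
      [4,5] "sent" : S\PP
    [5,6] "with" : (S\(N\NP))\S

YES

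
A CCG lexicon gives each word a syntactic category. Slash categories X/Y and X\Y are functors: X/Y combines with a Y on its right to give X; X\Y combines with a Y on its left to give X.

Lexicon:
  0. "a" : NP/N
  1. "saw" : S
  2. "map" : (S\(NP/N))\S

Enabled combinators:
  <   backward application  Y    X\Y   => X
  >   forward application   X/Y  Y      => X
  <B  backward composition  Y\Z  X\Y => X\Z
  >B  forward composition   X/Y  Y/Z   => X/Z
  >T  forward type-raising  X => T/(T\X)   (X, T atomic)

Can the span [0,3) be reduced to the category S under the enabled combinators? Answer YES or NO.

[0,3] S   <
  [0,1] "a" : NP/N
  [1,3] S\(NP/N)   <
    [1,2] "saw" : S
    [2,3] "map" : (S\(NP/N))\S

YES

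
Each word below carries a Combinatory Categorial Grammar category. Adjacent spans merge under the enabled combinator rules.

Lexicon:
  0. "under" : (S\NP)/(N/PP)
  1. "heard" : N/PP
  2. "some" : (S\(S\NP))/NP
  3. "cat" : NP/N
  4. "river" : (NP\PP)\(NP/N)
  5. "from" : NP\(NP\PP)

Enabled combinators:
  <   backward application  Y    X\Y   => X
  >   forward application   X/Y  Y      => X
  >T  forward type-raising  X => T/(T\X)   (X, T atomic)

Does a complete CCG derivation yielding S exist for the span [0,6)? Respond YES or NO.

[0,6] S   <
  [0,2] S\NP   >
    [0,1] "under" : (S\NP)/(N/PP)
    [1,2] "heard" : N/PP
  [2,6] S\(S\NP)   >
    [2,3] "some" : (S\(S\NP))/NP
    [3,6] NP   <
      [3,5] NP\PP   <
        [3,4] "cat" : NP/N
        [4,5] "river" : (NP\PP)\(NP/N)
      [5,6] "from" : NP\(NP\PP)

YES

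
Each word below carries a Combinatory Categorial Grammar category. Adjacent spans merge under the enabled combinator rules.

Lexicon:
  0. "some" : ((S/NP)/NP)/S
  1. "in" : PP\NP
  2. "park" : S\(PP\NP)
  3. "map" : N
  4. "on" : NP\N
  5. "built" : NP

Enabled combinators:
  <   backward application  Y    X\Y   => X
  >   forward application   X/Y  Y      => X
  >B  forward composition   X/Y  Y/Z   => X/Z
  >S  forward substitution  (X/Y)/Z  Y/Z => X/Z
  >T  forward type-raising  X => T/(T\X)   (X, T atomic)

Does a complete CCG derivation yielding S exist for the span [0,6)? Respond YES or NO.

YES

[0,6] S   >
  [0,5] S/NP   >
    [0,3] (S/NP)/NP   >
      [0,1] "some" : ((S/NP)/NP)/S
      [1,3] S   <
        [1,2] "in" : PP\NP
        [2,3] "park" : S\(PP\NP)
    [3,5] NP   <
      [3,4] "map" : N
      [4,5] "on" : NP\N
  [5,6] "built" : NP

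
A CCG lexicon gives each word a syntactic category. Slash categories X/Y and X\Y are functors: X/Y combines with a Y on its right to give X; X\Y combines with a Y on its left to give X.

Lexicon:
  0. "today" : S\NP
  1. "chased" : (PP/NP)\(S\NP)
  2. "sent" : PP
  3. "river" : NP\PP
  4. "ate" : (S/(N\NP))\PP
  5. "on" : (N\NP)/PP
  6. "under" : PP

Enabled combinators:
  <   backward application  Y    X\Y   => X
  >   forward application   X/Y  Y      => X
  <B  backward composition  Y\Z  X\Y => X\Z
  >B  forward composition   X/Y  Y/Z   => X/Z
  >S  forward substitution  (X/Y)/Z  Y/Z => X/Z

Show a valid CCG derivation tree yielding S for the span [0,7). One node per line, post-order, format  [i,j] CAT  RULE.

[0,1] S\NP  lex  "today"
[1,2] (PP/NP)\(S\NP)  lex  "chased"
[0,2] PP/NP  <  k=1
[2,3] PP  lex  "sent"
[3,4] NP\PP  lex  "river"
[2,4] NP  <  k=3
[0,4] PP  >  k=2
[4,5] (S/(N\NP))\PP  lex  "ate"
[0,5] S/(N\NP)  <  k=4
[5,6] (N\NP)/PP  lex  "on"
[6,7] PP  lex  "under"
[5,7] N\NP  >  k=6
[0,7] S  >  k=5

[0,7] S   >
  [0,5] S/(N\NP)   <
    [0,4] PP   >
      [0,2] PP/NP   <
        [0,1] "today" : S\NP
        [1,2] "chased" : (PP/NP)\(S\NP)
      [2,4] NP   <
        [2,3] "sent" : PP
        [3,4] "river" : NP\PP
    [4,5] "ate" : (S/(N\NP))\PP
  [5,7] N\NP   >
    [5,6] "on" : (N\NP)/PP
    [6,7] "under" : PP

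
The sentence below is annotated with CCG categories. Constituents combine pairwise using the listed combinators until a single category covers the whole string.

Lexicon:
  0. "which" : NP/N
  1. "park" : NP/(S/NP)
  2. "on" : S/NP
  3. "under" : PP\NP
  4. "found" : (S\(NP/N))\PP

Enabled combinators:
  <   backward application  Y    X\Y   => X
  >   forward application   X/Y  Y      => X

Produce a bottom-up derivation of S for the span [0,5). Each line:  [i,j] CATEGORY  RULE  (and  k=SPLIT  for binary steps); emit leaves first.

[0,1] NP/N  lex  "which"
[1,2] NP/(S/NP)  lex  "park"
[2,3] S/NP  lex  "on"
[1,3] NP  >  k=2
[3,4] PP\NP  lex  "under"
[1,4] PP  <  k=3
[4,5] (S\(NP/N))\PP  lex  "found"
[1,5] S\(NP/N)  <  k=4
[0,5] S  <  k=1

[0,5] S   <
  [0,1] "which" : NP/N
  [1,5] S\(NP/N)   <
    [1,4] PP   <
      [1,3] NP   >
        [1,2] "park" : NP/(S/NP)
        [2,3] "on" : S/NP
      [3,4] "under" : PP\NP
    [4,5] "found" : (S\(NP/N))\PP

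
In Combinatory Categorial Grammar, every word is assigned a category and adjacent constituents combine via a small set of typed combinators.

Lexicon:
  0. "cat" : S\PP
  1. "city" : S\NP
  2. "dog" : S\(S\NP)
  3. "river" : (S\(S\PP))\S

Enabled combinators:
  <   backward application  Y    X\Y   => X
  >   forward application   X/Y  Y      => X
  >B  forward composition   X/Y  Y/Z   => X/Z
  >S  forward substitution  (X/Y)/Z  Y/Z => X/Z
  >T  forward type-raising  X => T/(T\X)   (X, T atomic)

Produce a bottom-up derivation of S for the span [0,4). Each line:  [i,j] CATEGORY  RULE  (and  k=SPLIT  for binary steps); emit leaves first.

[0,1] S\PP  lex  "cat"
[1,2] S\NP  lex  "city"
[2,3] S\(S\NP)  lex  "dog"
[1,3] S  <  k=2
[3,4] (S\(S\PP))\S  lex  "river"
[1,4] S\(S\PP)  <  k=3
[0,4] S  <  k=1

[0,4] S   <
  [0,1] "cat" : S\PP
  [1,4] S\(S\PP)   <
    [1,3] S   <
      [1,2] "city" : S\NP
      [2,3] "dog" : S\(S\NP)
    [3,4] "river" : (S\(S\PP))\S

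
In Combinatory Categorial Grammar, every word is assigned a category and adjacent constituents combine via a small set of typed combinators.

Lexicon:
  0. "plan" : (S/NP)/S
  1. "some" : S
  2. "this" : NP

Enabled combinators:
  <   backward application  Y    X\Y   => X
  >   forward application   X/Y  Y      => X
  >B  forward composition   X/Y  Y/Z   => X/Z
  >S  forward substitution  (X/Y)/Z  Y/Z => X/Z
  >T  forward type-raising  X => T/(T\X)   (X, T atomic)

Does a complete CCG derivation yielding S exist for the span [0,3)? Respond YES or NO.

[0,3] S   >
  [0,2] S/NP   >
    [0,1] "plan" : (S/NP)/S
    [1,2] "some" : S
  [2,3] "this" : NP

YES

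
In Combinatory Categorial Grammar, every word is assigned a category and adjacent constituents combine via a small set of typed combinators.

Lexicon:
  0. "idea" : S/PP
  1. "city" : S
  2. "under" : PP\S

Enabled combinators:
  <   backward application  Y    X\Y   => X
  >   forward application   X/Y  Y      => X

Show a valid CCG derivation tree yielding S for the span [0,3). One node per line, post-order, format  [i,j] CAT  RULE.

[0,3] S   >
  [0,1] "idea" : S/PP
  [1,3] PP   <
    [1,2] "city" : S
    [2,3] "under" : PP\S

[0,1] S/PP  lex  "idea"
[1,2] S  lex  "city"
[2,3] PP\S  lex  "under"
[1,3] PP  <  k=2
[0,3] S  >  k=1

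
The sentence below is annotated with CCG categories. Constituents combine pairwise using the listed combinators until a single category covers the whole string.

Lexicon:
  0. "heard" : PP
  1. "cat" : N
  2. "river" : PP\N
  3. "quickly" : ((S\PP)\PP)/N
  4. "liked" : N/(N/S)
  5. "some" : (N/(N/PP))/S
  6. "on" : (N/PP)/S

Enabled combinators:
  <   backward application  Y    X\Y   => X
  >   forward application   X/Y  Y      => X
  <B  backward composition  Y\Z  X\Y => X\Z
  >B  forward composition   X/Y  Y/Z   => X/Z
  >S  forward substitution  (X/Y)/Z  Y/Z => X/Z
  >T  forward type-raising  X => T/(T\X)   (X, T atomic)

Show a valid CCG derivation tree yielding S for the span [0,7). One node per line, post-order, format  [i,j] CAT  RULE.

[0,7] S   <
  [0,1] "heard" : PP
  [1,7] S\PP   <
    [1,3] PP   <
      [1,2] "cat" : N
      [2,3] "river" : PP\N
    [3,7] (S\PP)\PP   >
      [3,4] "quickly" : ((S\PP)\PP)/N
      [4,7] N   >
        [4,5] "liked" : N/(N/S)
        [5,7] N/S   >S
          [5,6] "some" : (N/(N/PP))/S
          [6,7] "on" : (N/PP)/S

[0,1] PP  lex  "heard"
[1,2] N  lex  "cat"
[2,3] PP\N  lex  "river"
[1,3] PP  <  k=2
[3,4] ((S\PP)\PP)/N  lex  "quickly"
[4,5] N/(N/S)  lex  "liked"
[5,6] (N/(N/PP))/S  lex  "some"
[6,7] (N/PP)/S  lex  "on"
[5,7] N/S  >S  k=6
[4,7] N  >  k=5
[3,7] (S\PP)\PP  >  k=4
[1,7] S\PP  <  k=3
[0,7] S  <  k=1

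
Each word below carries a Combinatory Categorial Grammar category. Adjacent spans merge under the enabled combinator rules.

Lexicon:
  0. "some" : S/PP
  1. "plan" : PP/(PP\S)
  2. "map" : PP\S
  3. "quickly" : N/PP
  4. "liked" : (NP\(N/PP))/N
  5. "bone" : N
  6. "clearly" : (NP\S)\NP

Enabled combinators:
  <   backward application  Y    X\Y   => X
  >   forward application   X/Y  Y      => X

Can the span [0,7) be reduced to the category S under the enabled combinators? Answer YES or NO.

NO

S/PP PP/(PP\S) PP\S N/PP (NP\(N/PP))/N N (NP\S)\NP
CKY chart[0,7] = {NP}; S ∉ chart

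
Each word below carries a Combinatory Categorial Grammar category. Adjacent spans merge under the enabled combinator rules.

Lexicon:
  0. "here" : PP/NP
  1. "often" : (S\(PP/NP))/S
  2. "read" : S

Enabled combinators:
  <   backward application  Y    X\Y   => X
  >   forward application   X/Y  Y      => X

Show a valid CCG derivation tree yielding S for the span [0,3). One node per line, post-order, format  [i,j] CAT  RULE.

[0,3] S   <
  [0,1] "here" : PP/NP
  [1,3] S\(PP/NP)   >
    [1,2] "often" : (S\(PP/NP))/S
    [2,3] "read" : S

[0,1] PP/NP  lex  "here"
[1,2] (S\(PP/NP))/S  lex  "often"
[2,3] S  lex  "read"
[1,3] S\(PP/NP)  >  k=2
[0,3] S  <  k=1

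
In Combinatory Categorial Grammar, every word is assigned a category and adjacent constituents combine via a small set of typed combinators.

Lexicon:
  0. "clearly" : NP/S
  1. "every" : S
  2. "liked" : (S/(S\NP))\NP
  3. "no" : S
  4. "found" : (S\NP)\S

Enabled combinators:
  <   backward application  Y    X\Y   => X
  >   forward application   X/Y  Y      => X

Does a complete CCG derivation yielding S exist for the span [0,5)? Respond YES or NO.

[0,5] S   >
  [0,3] S/(S\NP)   <
    [0,2] NP   >
      [0,1] "clearly" : NP/S
      [1,2] "every" : S
    [2,3] "liked" : (S/(S\NP))\NP
  [3,5] S\NP   <
    [3,4] "no" : S
    [4,5] "found" : (S\NP)\S

YES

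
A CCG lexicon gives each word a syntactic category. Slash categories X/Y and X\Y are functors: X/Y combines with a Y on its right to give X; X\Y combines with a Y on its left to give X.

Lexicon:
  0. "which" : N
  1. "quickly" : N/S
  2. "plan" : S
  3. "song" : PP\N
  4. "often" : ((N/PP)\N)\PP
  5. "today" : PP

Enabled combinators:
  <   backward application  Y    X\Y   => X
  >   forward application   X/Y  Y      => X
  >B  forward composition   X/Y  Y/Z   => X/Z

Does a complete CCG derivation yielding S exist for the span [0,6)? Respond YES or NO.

NO

N N/S S PP\N ((N/PP)\N)\PP PP
CKY chart[0,6] = {N}; S ∉ chart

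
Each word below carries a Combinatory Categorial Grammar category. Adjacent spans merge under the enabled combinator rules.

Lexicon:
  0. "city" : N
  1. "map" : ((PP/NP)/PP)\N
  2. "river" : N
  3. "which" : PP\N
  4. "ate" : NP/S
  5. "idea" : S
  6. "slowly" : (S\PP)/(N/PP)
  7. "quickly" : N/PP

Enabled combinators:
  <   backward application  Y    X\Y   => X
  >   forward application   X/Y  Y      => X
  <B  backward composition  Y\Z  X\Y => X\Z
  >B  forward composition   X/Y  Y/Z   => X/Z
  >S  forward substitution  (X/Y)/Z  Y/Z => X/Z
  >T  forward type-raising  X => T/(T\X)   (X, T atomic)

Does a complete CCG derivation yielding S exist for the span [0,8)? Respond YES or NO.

[0,8] S   <
  [0,6] PP   >
    [0,4] PP/NP   >
      [0,2] (PP/NP)/PP   <
        [0,1] "city" : N
        [1,2] "map" : ((PP/NP)/PP)\N
      [2,4] PP   >
        [2,3] PP/(PP\N)   >T
          [2,3] "river" : N
        [3,4] "which" : PP\N
    [4,6] NP   >
      [4,5] "ate" : NP/S
      [5,6] "idea" : S
  [6,8] S\PP   >
    [6,7] "slowly" : (S\PP)/(N/PP)
    [7,8] "quickly" : N/PP

YES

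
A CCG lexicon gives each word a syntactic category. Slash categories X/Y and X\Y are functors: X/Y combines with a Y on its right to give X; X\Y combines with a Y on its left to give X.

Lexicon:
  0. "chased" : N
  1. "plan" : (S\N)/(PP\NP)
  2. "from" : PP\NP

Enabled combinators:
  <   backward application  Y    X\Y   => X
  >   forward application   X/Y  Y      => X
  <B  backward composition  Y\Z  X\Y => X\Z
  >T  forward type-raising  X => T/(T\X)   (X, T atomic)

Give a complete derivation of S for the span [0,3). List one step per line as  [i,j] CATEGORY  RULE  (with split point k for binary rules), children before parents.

[0,3] S   >
  [0,1] S/(S\N)   >T
    [0,1] "chased" : N
  [1,3] S\N   >
    [1,2] "plan" : (S\N)/(PP\NP)
    [2,3] "from" : PP\NP

[0,1] N  lex  "chased"
[0,1] S/(S\N)  >T
[1,2] (S\N)/(PP\NP)  lex  "plan"
[2,3] PP\NP  lex  "from"
[1,3] S\N  >  k=2
[0,3] S  >  k=1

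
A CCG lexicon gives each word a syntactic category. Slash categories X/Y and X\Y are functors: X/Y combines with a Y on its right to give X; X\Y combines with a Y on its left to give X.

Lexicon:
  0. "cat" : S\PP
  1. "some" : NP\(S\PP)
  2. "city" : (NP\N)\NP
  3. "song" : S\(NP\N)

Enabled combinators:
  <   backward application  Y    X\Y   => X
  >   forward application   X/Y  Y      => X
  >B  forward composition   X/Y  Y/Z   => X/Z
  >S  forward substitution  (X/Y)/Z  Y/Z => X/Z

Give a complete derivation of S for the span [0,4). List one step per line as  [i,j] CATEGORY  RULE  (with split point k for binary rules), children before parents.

[0,1] S\PP  lex  "cat"
[1,2] NP\(S\PP)  lex  "some"
[0,2] NP  <  k=1
[2,3] (NP\N)\NP  lex  "city"
[0,3] NP\N  <  k=2
[3,4] S\(NP\N)  lex  "song"
[0,4] S  <  k=3

[0,4] S   <
  [0,3] NP\N   <
    [0,2] NP   <
      [0,1] "cat" : S\PP
      [1,2] "some" : NP\(S\PP)
    [2,3] "city" : (NP\N)\NP
  [3,4] "song" : S\(NP\N)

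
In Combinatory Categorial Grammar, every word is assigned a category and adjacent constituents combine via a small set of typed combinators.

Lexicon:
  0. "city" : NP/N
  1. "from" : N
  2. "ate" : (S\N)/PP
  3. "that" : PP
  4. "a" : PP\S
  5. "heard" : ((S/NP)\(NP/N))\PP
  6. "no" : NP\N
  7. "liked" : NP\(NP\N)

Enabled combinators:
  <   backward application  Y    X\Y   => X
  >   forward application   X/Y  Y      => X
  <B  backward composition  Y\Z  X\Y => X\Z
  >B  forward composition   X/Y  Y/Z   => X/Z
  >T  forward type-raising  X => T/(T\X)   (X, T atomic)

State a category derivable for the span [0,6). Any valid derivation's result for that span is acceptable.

S/NP

[0,8] S   >
  [0,6] S/NP   <
    [0,1] "city" : NP/N
    [1,6] (S/NP)\(NP/N)   <
      [1,5] PP   <
        [1,4] S   <
          [1,2] "from" : N
          [2,4] S\N   >
            [2,3] "ate" : (S\N)/PP
            [3,4] "that" : PP
        [4,5] "a" : PP\S
      [5,6] "heard" : ((S/NP)\(NP/N))\PP
  [6,8] NP   <
    [6,7] "no" : NP\N
    [7,8] "liked" : NP\(NP\N)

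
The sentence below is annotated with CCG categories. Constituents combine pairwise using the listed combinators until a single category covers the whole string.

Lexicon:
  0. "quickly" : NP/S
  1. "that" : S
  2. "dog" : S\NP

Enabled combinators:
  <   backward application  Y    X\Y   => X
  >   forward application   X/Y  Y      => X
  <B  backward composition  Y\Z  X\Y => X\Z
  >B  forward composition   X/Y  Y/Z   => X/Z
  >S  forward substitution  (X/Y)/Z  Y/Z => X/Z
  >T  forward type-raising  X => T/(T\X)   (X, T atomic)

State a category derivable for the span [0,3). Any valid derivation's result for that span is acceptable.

[0,3] S   <
  [0,2] NP   >
    [0,1] "quickly" : NP/S
    [1,2] "that" : S
  [2,3] "dog" : S\NP

S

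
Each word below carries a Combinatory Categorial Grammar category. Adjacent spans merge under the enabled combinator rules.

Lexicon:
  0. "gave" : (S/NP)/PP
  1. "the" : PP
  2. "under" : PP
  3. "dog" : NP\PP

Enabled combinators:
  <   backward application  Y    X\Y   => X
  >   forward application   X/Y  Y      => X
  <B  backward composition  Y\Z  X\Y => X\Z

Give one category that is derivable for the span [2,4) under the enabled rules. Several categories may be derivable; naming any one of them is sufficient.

NP

[0,4] S   >
  [0,2] S/NP   >
    [0,1] "gave" : (S/NP)/PP
    [1,2] "the" : PP
  [2,4] NP   <
    [2,3] "under" : PP
    [3,4] "dog" : NP\PP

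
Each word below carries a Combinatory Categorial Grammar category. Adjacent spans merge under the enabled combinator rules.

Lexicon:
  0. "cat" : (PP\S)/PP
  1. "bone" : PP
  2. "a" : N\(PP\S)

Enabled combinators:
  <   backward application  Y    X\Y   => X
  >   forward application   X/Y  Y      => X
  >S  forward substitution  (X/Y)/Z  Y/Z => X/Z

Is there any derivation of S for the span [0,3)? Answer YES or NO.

NO

(PP\S)/PP PP N\(PP\S)
CKY chart[0,3] = {N}; S ∉ chart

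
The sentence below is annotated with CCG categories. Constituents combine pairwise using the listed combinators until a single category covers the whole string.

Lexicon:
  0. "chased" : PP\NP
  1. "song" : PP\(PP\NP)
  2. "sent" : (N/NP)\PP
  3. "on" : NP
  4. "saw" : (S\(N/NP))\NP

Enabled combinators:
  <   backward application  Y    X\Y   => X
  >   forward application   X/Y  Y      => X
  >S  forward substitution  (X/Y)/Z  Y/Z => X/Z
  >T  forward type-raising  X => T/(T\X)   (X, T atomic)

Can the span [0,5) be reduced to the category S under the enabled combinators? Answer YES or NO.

YES

[0,5] S   <
  [0,3] N/NP   <
    [0,2] PP   <
      [0,1] "chased" : PP\NP
      [1,2] "song" : PP\(PP\NP)
    [2,3] "sent" : (N/NP)\PP
  [3,5] S\(N/NP)   <
    [3,4] "on" : NP
    [4,5] "saw" : (S\(N/NP))\NP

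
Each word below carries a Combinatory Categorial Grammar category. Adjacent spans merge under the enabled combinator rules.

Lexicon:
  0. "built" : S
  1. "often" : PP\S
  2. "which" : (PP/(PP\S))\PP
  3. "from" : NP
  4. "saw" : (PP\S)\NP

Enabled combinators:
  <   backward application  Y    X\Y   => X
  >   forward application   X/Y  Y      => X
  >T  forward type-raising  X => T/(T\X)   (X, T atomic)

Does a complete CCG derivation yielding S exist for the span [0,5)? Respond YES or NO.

NO

S PP\S (PP/(PP\S))\PP NP (PP\S)\NP
CKY chart[0,5] = {N/(N\PP), NP/(NP\PP), PP, PP/(PP\PP), S/(S\PP)}; S ∉ chart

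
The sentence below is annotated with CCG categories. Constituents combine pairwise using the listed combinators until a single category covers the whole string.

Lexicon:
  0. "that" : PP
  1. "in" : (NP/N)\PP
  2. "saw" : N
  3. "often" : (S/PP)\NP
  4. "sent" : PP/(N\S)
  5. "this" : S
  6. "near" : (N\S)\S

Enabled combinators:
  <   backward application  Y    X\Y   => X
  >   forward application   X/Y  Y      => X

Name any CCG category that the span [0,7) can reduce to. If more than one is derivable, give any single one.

[0,7] S   >
  [0,4] S/PP   <
    [0,3] NP   >
      [0,2] NP/N   <
        [0,1] "that" : PP
        [1,2] "in" : (NP/N)\PP
      [2,3] "saw" : N
    [3,4] "often" : (S/PP)\NP
  [4,7] PP   >
    [4,5] "sent" : PP/(N\S)
    [5,7] N\S   <
      [5,6] "this" : S
      [6,7] "near" : (N\S)\S

S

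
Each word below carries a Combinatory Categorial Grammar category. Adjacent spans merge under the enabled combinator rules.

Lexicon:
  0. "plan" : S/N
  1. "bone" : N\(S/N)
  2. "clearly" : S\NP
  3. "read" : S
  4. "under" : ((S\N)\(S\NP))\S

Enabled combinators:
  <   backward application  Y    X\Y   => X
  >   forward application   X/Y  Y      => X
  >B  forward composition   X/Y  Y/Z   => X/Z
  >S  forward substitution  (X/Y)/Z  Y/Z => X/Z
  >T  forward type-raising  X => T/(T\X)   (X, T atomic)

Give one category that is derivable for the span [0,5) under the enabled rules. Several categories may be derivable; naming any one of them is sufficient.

[0,5] S   <
  [0,2] N   <
    [0,1] "plan" : S/N
    [1,2] "bone" : N\(S/N)
  [2,5] S\N   <
    [2,3] "clearly" : S\NP
    [3,5] (S\N)\(S\NP)   <
      [3,4] "read" : S
      [4,5] "under" : ((S\N)\(S\NP))\S

S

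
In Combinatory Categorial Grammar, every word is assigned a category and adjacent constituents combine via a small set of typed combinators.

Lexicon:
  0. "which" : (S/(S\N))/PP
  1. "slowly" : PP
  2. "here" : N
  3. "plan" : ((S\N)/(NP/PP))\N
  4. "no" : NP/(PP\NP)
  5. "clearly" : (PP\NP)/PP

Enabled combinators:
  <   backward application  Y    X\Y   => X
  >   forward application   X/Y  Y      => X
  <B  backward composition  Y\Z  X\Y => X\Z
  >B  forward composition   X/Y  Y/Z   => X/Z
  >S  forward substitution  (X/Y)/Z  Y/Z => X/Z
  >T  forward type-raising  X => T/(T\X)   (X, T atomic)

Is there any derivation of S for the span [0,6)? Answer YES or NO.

YES

[0,6] S   >
  [0,2] S/(S\N)   >
    [0,1] "which" : (S/(S\N))/PP
    [1,2] "slowly" : PP
  [2,6] S\N   >
    [2,4] (S\N)/(NP/PP)   <
      [2,3] "here" : N
      [3,4] "plan" : ((S\N)/(NP/PP))\N
    [4,6] NP/PP   >B
      [4,5] "no" : NP/(PP\NP)
      [5,6] "clearly" : (PP\NP)/PP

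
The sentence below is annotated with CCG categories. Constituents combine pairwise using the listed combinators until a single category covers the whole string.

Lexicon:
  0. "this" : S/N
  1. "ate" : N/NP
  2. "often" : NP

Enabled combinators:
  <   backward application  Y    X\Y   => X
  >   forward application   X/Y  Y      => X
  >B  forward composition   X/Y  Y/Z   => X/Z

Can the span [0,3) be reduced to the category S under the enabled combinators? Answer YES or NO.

YES

[0,3] S   >
  [0,2] S/NP   >B
    [0,1] "this" : S/N
    [1,2] "ate" : N/NP
  [2,3] "often" : NP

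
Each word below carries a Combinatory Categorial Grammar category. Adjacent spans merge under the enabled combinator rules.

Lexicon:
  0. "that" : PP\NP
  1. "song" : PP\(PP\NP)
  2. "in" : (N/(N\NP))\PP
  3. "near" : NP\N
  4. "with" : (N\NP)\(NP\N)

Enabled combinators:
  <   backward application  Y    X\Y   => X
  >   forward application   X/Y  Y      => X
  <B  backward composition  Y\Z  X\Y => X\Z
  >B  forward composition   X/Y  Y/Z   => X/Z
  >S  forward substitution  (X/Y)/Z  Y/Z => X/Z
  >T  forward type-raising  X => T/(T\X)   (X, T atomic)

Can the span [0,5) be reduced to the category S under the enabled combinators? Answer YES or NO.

NO

PP\NP PP\(PP\NP) (N/(N\NP))\PP NP\N (N\NP)\(NP\N)
CKY chart[0,5] = {N, N/(N\N), NP/(NP\N), PP/(PP\N), S/(S\N)}; S ∉ chart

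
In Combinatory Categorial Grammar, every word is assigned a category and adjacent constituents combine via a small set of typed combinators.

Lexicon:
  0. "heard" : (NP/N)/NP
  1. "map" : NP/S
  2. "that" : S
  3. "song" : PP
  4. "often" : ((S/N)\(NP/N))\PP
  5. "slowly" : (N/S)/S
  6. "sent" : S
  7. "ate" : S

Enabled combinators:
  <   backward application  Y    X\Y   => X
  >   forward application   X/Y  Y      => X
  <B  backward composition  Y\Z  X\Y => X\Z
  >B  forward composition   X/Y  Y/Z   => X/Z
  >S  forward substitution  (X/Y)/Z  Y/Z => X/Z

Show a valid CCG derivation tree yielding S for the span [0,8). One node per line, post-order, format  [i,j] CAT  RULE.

[0,8] S   >
  [0,5] S/N   <
    [0,3] NP/N   >
      [0,1] "heard" : (NP/N)/NP
      [1,3] NP   >
        [1,2] "map" : NP/S
        [2,3] "that" : S
    [3,5] (S/N)\(NP/N)   <
      [3,4] "song" : PP
      [4,5] "often" : ((S/N)\(NP/N))\PP
  [5,8] N   >
    [5,7] N/S   >
      [5,6] "slowly" : (N/S)/S
      [6,7] "sent" : S
    [7,8] "ate" : S

[0,1] (NP/N)/NP  lex  "heard"
[1,2] NP/S  lex  "map"
[2,3] S  lex  "that"
[1,3] NP  >  k=2
[0,3] NP/N  >  k=1
[3,4] PP  lex  "song"
[4,5] ((S/N)\(NP/N))\PP  lex  "often"
[3,5] (S/N)\(NP/N)  <  k=4
[0,5] S/N  <  k=3
[5,6] (N/S)/S  lex  "slowly"
[6,7] S  lex  "sent"
[5,7] N/S  >  k=6
[7,8] S  lex  "ate"
[5,8] N  >  k=7
[0,8] S  >  k=5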